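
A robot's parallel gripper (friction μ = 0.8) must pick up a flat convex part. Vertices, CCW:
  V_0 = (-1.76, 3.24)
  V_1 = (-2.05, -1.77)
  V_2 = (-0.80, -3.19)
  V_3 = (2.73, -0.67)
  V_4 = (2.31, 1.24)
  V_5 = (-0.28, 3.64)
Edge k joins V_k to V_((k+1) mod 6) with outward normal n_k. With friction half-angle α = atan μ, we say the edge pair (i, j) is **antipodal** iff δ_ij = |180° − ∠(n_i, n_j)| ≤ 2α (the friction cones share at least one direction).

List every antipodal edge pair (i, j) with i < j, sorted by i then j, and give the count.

α = atan 0.8 = 38.66°;  2α = 77.32°
n_0 = (-0.9983, +0.0578)
n_1 = (-0.7506, -0.6607)
n_2 = (+0.5810, -0.8139)
n_3 = (+0.9767, +0.2148)
n_4 = (+0.6797, +0.7335)
n_5 = (-0.2609, +0.9654)
  (0,1): δ = 135.33°  ·
  (0,2): δ = 51.16°  ✓
  (0,3): δ = 15.71°  ✓
  (0,4): δ = 50.49°  ✓
  (0,5): δ = 108.44°  ·
  (1,2): δ = 95.83°  ·
  (1,3): δ = 28.96°  ✓
  (1,4): δ = 5.82°  ✓
  (1,5): δ = 63.77°  ✓
  (2,3): δ = 113.12°  ·
  (2,4): δ = 78.34°  ·
  (2,5): δ = 20.40°  ✓
  (3,4): δ = 145.22°  ·
  (3,5): δ = 87.28°  ·
  (4,5): δ = 122.06°  ·
antipodal pairs: 7

count = 7; pairs: (0,2), (0,3), (0,4), (1,3), (1,4), (1,5), (2,5)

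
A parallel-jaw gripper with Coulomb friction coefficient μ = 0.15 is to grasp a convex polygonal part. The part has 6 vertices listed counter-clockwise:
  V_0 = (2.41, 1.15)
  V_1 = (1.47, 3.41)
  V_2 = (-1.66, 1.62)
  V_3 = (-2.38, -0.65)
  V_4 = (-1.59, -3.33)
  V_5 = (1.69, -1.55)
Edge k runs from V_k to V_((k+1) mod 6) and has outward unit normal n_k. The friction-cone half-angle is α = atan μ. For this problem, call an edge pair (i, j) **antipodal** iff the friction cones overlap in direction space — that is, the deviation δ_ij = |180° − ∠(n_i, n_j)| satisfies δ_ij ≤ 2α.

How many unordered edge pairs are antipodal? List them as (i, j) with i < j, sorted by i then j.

count = 3; pairs: (0,3), (1,4), (2,5)

α = atan 0.15 = 8.53°;  2α = 17.06°
n_0 = (+0.9233, +0.3840)
n_1 = (-0.4964, +0.8681)
n_2 = (-0.9532, +0.3023)
n_3 = (-0.9592, -0.2827)
n_4 = (+0.4770, -0.8789)
n_5 = (+0.9662, -0.2577)
  (0,1): δ = 82.82°  ·
  (0,2): δ = 40.18°  ·
  (0,3): δ = 6.16°  ✓
  (0,4): δ = 95.90°  ·
  (0,5): δ = 142.48°  ·
  (1,2): δ = 137.36°  ·
  (1,3): δ = 103.34°  ·
  (1,4): δ = 1.28°  ✓
  (1,5): δ = 45.30°  ·
  (2,3): δ = 145.98°  ·
  (2,4): δ = 43.91°  ·
  (2,5): δ = 2.67°  ✓
  (3,4): δ = 77.94°  ·
  (3,5): δ = 31.36°  ·
  (4,5): δ = 133.42°  ·
antipodal pairs: 3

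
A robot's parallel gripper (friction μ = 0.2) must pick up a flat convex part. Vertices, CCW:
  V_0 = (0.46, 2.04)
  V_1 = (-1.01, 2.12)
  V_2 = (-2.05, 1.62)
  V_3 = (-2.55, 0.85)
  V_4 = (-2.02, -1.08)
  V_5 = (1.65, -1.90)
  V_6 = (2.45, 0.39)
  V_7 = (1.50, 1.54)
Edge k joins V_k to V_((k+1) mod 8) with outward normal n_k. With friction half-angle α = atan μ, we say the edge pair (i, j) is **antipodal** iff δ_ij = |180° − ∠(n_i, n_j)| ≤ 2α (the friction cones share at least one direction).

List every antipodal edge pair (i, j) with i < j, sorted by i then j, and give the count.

α = atan 0.2 = 11.31°;  2α = 22.62°
n_0 = (+0.0543, +0.9985)
n_1 = (-0.4333, +0.9013)
n_2 = (-0.8387, +0.5446)
n_3 = (-0.9643, -0.2648)
n_4 = (-0.2181, -0.9759)
n_5 = (+0.9441, -0.3298)
n_6 = (+0.7710, +0.6369)
n_7 = (+0.4333, +0.9013)
  (0,1): δ = 151.21°  ·
  (0,2): δ = 119.88°  ·
  (0,3): δ = 71.53°  ·
  (0,4): δ = 9.48°  ✓
  (0,5): δ = 73.86°  ·
  (0,6): δ = 132.67°  ·
  (0,7): δ = 157.44°  ·
  (1,2): δ = 148.67°  ·
  (1,3): δ = 100.32°  ·
  (1,4): δ = 38.27°  ·
  (1,5): δ = 45.07°  ·
  (1,6): δ = 103.88°  ·
  (1,7): δ = 128.65°  ·
  (2,3): δ = 131.65°  ·
  (2,4): δ = 69.60°  ·
  (2,5): δ = 13.74°  ✓
  (2,6): δ = 72.56°  ·
  (2,7): δ = 97.32°  ·
  (3,4): δ = 117.95°  ·
  (3,5): δ = 34.61°  ·
  (3,6): δ = 24.20°  ·
  (3,7): δ = 48.97°  ·
  (4,5): δ = 96.66°  ·
  (4,6): δ = 37.85°  ·
  (4,7): δ = 13.08°  ✓
  (5,6): δ = 121.18°  ·
  (5,7): δ = 96.42°  ·
  (6,7): δ = 155.24°  ·
antipodal pairs: 3

count = 3; pairs: (0,4), (2,5), (4,7)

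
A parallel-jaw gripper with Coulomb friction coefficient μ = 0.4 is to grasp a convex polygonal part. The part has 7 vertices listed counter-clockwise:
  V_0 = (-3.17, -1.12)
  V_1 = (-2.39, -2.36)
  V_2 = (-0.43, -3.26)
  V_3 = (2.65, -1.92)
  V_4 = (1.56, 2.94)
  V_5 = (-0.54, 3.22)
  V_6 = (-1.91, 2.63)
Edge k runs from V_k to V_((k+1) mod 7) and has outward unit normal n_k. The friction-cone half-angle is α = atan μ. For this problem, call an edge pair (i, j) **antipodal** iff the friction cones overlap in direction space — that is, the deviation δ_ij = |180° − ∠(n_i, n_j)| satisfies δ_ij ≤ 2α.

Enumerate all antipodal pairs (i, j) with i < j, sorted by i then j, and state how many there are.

α = atan 0.4 = 21.80°;  2α = 43.60°
n_0 = (-0.8465, -0.5325)
n_1 = (-0.4173, -0.9088)
n_2 = (+0.3989, -0.9170)
n_3 = (+0.9758, +0.2188)
n_4 = (+0.1322, +0.9912)
n_5 = (-0.3955, +0.9185)
n_6 = (-0.9479, +0.3185)
  (0,1): δ = 146.84°  ·
  (0,2): δ = 98.66°  ·
  (0,3): δ = 19.53°  ✓
  (0,4): δ = 50.23°  ·
  (0,5): δ = 81.13°  ·
  (0,6): δ = 129.26°  ·
  (1,2): δ = 131.82°  ·
  (1,3): δ = 52.70°  ·
  (1,4): δ = 17.07°  ✓
  (1,5): δ = 47.96°  ·
  (1,6): δ = 96.09°  ·
  (2,3): δ = 100.87°  ·
  (2,4): δ = 31.11°  ✓
  (2,5): δ = 0.21°  ✓
  (2,6): δ = 47.92°  ·
  (3,4): δ = 110.24°  ·
  (3,5): δ = 79.34°  ·
  (3,6): δ = 31.21°  ✓
  (4,5): δ = 149.11°  ·
  (4,6): δ = 100.98°  ·
  (5,6): δ = 131.87°  ·
antipodal pairs: 5

count = 5; pairs: (0,3), (1,4), (2,4), (2,5), (3,6)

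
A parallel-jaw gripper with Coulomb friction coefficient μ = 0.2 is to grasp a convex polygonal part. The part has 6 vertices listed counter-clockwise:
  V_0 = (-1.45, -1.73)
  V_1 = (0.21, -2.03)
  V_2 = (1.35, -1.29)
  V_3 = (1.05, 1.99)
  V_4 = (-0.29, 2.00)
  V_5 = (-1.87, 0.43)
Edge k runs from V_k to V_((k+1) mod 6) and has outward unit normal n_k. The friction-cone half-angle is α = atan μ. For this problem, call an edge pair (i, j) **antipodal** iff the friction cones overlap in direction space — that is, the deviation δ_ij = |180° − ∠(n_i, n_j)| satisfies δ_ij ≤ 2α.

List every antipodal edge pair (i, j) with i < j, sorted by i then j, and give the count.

count = 3; pairs: (0,3), (1,4), (2,5)

α = atan 0.2 = 11.31°;  2α = 22.62°
n_0 = (-0.1778, -0.9841)
n_1 = (+0.5445, -0.8388)
n_2 = (+0.9958, +0.0911)
n_3 = (+0.0075, +1.0000)
n_4 = (-0.7049, +0.7093)
n_5 = (-0.9816, -0.1909)
  (0,1): δ = 136.77°  ·
  (0,2): δ = 74.53°  ·
  (0,3): δ = 9.82°  ✓
  (0,4): δ = 55.06°  ·
  (0,5): δ = 111.25°  ·
  (1,2): δ = 117.76°  ·
  (1,3): δ = 33.42°  ·
  (1,4): δ = 11.83°  ✓
  (1,5): δ = 68.02°  ·
  (2,3): δ = 95.65°  ·
  (2,4): δ = 50.41°  ·
  (2,5): δ = 5.78°  ✓
  (3,4): δ = 134.75°  ·
  (3,5): δ = 78.57°  ·
  (4,5): δ = 123.81°  ·
antipodal pairs: 3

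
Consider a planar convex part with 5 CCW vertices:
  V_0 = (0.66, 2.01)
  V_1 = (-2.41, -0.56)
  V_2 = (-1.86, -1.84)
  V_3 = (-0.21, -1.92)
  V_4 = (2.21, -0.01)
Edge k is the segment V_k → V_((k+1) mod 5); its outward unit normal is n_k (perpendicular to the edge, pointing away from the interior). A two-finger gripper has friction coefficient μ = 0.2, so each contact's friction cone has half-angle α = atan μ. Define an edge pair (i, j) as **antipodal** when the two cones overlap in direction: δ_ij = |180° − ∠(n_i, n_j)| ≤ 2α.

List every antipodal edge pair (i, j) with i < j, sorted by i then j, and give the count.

count = 2; pairs: (0,3), (1,4)

α = atan 0.2 = 11.31°;  2α = 22.62°
n_0 = (-0.6419, +0.7668)
n_1 = (-0.9188, -0.3948)
n_2 = (-0.0484, -0.9988)
n_3 = (+0.6195, -0.7850)
n_4 = (+0.7934, +0.6088)
  (0,1): δ = 106.68°  ·
  (0,2): δ = 42.71°  ·
  (0,3): δ = 1.65°  ✓
  (0,4): δ = 87.57°  ·
  (1,2): δ = 116.03°  ·
  (1,3): δ = 74.97°  ·
  (1,4): δ = 14.25°  ✓
  (2,3): δ = 138.94°  ·
  (2,4): δ = 49.72°  ·
  (3,4): δ = 90.78°  ·
antipodal pairs: 2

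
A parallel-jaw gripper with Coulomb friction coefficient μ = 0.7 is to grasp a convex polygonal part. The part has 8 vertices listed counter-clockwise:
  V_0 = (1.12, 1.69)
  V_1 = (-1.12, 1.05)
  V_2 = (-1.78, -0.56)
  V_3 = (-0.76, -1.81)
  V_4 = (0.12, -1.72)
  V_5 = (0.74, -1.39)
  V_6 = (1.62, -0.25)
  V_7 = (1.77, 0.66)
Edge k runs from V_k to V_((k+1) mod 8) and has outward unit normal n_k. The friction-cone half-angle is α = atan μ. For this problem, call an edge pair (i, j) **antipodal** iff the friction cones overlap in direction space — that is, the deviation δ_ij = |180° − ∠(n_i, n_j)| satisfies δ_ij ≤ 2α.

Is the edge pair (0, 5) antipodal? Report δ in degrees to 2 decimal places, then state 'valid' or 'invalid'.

α = atan 0.7 = 34.99°;  2α = 69.98°
edge 0: e_0 = (-2.24, -0.64);  n_0 = (-0.2747, +0.9615)
edge 5: e_5 = (+0.88, +1.14);  n_5 = (+0.7916, -0.6111)
∠(n_0, n_5) = 143.61°
δ = |180° − 143.61°| = 36.39°
36.39° ≤ 2α = 69.98°  →  valid

δ = 36.39°, valid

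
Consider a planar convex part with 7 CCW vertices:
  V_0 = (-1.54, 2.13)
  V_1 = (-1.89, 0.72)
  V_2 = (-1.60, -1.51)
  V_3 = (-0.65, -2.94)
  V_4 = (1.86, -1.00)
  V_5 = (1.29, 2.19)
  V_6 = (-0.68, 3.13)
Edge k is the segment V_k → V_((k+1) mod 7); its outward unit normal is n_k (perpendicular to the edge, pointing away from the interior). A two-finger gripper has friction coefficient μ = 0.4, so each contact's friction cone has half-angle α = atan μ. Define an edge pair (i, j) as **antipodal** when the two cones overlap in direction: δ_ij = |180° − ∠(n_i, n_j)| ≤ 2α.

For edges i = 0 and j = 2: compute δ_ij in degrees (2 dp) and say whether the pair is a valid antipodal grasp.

α = atan 0.4 = 21.80°;  2α = 43.60°
edge 0: e_0 = (-0.35, -1.41);  n_0 = (-0.9705, +0.2409)
edge 2: e_2 = (+0.95, -1.43);  n_2 = (-0.8329, -0.5534)
∠(n_0, n_2) = 47.54°
δ = |180° − 47.54°| = 132.46°
132.46° > 2α = 43.60°  →  invalid

δ = 132.46°, invalid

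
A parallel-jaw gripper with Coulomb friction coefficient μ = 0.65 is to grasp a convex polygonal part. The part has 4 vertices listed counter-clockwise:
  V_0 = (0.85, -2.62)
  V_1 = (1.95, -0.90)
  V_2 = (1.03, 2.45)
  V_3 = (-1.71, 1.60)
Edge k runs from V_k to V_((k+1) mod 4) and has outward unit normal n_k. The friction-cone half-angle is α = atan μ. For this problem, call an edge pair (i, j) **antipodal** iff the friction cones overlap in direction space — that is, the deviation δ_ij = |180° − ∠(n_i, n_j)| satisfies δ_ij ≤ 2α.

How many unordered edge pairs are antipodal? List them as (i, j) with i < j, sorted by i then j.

count = 3; pairs: (0,2), (0,3), (1,3)

α = atan 0.65 = 33.02°;  2α = 66.05°
n_0 = (+0.8424, -0.5388)
n_1 = (+0.9643, +0.2648)
n_2 = (-0.2963, +0.9551)
n_3 = (-0.8550, -0.5187)
  (0,1): δ = 132.04°  ·
  (0,2): δ = 40.16°  ✓
  (0,3): δ = 63.84°  ✓
  (1,2): δ = 88.12°  ·
  (1,3): δ = 15.89°  ✓
  (2,3): δ = 75.99°  ·
antipodal pairs: 3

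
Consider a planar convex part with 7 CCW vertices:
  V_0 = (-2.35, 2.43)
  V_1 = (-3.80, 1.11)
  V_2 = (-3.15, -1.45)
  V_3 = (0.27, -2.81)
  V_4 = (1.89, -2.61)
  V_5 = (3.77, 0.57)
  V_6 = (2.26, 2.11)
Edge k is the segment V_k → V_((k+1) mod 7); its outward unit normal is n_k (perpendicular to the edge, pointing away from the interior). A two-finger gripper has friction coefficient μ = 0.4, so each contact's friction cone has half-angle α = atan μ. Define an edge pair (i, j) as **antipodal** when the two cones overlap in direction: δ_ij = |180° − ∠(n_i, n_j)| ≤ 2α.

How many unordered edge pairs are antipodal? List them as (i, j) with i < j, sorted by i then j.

count = 6; pairs: (0,3), (0,4), (1,5), (2,5), (2,6), (3,6)

α = atan 0.4 = 21.80°;  2α = 43.60°
n_0 = (-0.6732, +0.7395)
n_1 = (-0.9692, -0.2461)
n_2 = (-0.3695, -0.9292)
n_3 = (+0.1225, -0.9925)
n_4 = (+0.8608, -0.5089)
n_5 = (+0.7140, +0.7001)
n_6 = (+0.0692, +0.9976)
  (0,1): δ = 118.07°  ·
  (0,2): δ = 64.00°  ·
  (0,3): δ = 35.28°  ✓
  (0,4): δ = 17.10°  ✓
  (0,5): δ = 92.12°  ·
  (0,6): δ = 133.72°  ·
  (1,2): δ = 125.93°  ·
  (1,3): δ = 97.21°  ·
  (1,4): δ = 44.84°  ·
  (1,5): δ = 30.19°  ✓
  (1,6): δ = 71.78°  ·
  (2,3): δ = 151.28°  ·
  (2,4): δ = 98.91°  ·
  (2,5): δ = 23.88°  ✓
  (2,6): δ = 17.71°  ✓
  (3,4): δ = 127.63°  ·
  (3,5): δ = 52.60°  ·
  (3,6): δ = 11.01°  ✓
  (4,5): δ = 104.97°  ·
  (4,6): δ = 63.38°  ·
  (5,6): δ = 138.41°  ·
antipodal pairs: 6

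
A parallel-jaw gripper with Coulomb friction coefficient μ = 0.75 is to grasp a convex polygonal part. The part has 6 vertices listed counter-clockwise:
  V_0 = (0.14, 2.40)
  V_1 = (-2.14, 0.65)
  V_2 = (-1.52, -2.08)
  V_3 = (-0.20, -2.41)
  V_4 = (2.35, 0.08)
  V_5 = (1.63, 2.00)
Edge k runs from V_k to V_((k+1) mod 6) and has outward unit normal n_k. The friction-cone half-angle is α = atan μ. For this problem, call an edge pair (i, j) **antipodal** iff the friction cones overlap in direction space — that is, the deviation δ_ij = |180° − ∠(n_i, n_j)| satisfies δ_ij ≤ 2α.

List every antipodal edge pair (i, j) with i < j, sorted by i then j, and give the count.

count = 9; pairs: (0,2), (0,3), (0,4), (1,3), (1,4), (1,5), (2,4), (2,5), (3,5)

α = atan 0.75 = 36.87°;  2α = 73.74°
n_0 = (-0.6089, +0.7933)
n_1 = (-0.9752, -0.2215)
n_2 = (-0.2425, -0.9701)
n_3 = (+0.6986, -0.7155)
n_4 = (+0.9363, +0.3511)
n_5 = (+0.2593, +0.9658)
  (0,1): δ = 114.71°  ·
  (0,2): δ = 51.54°  ✓
  (0,3): δ = 6.81°  ✓
  (0,4): δ = 73.05°  ✓
  (0,5): δ = 127.47°  ·
  (1,2): δ = 116.83°  ·
  (1,3): δ = 58.48°  ✓
  (1,4): δ = 7.76°  ✓
  (1,5): δ = 62.18°  ✓
  (2,3): δ = 121.65°  ·
  (2,4): δ = 55.41°  ✓
  (2,5): δ = 0.99°  ✓
  (3,4): δ = 113.76°  ·
  (3,5): δ = 59.35°  ✓
  (4,5): δ = 125.58°  ·
antipodal pairs: 9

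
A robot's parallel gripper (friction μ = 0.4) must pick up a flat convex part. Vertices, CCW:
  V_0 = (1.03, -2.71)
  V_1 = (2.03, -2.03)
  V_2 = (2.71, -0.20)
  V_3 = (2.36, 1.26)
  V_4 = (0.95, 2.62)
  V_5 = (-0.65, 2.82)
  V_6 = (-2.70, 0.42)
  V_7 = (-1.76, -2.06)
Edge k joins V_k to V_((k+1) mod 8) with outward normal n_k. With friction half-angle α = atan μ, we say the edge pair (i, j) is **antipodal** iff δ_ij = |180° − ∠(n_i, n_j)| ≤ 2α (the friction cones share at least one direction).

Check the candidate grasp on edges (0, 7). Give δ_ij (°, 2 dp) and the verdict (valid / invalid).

α = atan 0.4 = 21.80°;  2α = 43.60°
edge 0: e_0 = (+1.00, +0.68);  n_0 = (+0.5623, -0.8269)
edge 7: e_7 = (+2.79, -0.65);  n_7 = (-0.2269, -0.9739)
∠(n_0, n_7) = 47.33°
δ = |180° − 47.33°| = 132.67°
132.67° > 2α = 43.60°  →  invalid

δ = 132.67°, invalid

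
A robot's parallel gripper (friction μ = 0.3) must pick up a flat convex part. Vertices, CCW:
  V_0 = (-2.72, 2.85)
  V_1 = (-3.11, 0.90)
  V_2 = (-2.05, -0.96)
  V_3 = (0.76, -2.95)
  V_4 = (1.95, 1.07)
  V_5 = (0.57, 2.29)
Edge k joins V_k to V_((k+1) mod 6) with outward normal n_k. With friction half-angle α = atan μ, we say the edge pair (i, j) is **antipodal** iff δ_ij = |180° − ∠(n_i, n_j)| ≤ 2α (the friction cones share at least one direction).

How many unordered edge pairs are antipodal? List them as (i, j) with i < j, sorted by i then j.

α = atan 0.3 = 16.70°;  2α = 33.40°
n_0 = (-0.9806, +0.1961)
n_1 = (-0.8688, -0.4951)
n_2 = (-0.5779, -0.8161)
n_3 = (+0.9589, -0.2838)
n_4 = (+0.6623, +0.7492)
n_5 = (+0.1678, +0.9858)
  (0,1): δ = 139.01°  ·
  (0,2): δ = 114.00°  ·
  (0,3): δ = 5.18°  ✓
  (0,4): δ = 59.83°  ·
  (0,5): δ = 91.65°  ·
  (1,2): δ = 154.98°  ·
  (1,3): δ = 46.17°  ·
  (1,4): δ = 18.84°  ✓
  (1,5): δ = 50.66°  ·
  (2,3): δ = 71.18°  ·
  (2,4): δ = 6.17°  ✓
  (2,5): δ = 25.65°  ✓
  (3,4): δ = 114.99°  ·
  (3,5): δ = 83.17°  ·
  (4,5): δ = 148.18°  ·
antipodal pairs: 4

count = 4; pairs: (0,3), (1,4), (2,4), (2,5)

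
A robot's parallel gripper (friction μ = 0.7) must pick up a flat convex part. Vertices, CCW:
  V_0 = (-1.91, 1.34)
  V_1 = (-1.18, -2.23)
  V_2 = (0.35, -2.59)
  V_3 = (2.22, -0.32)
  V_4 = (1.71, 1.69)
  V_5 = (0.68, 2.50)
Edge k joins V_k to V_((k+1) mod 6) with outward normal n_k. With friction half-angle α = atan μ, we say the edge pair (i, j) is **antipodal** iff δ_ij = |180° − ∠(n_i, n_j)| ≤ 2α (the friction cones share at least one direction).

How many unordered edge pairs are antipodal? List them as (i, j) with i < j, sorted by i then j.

α = atan 0.7 = 34.99°;  2α = 69.98°
n_0 = (-0.9797, -0.2003)
n_1 = (-0.2290, -0.9734)
n_2 = (+0.7718, -0.6358)
n_3 = (+0.9693, +0.2459)
n_4 = (+0.6182, +0.7861)
n_5 = (-0.4088, +0.9126)
  (0,1): δ = 114.80°  ·
  (0,2): δ = 51.04°  ✓
  (0,3): δ = 2.68°  ✓
  (0,4): δ = 40.26°  ✓
  (0,5): δ = 102.57°  ·
  (1,2): δ = 116.24°  ·
  (1,3): δ = 62.52°  ✓
  (1,4): δ = 24.94°  ✓
  (1,5): δ = 37.37°  ✓
  (2,3): δ = 126.28°  ·
  (2,4): δ = 88.70°  ·
  (2,5): δ = 26.39°  ✓
  (3,4): δ = 142.42°  ·
  (3,5): δ = 80.11°  ·
  (4,5): δ = 117.69°  ·
antipodal pairs: 7

count = 7; pairs: (0,2), (0,3), (0,4), (1,3), (1,4), (1,5), (2,5)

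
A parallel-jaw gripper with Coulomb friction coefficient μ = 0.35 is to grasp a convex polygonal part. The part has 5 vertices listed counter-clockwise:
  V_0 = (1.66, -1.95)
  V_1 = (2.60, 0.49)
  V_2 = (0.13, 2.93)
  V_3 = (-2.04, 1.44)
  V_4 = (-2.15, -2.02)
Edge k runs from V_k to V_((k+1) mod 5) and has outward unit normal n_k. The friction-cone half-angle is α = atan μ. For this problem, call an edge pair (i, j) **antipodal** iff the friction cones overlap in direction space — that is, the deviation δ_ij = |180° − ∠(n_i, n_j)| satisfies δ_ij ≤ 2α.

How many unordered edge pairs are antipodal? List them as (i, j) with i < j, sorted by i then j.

count = 3; pairs: (0,2), (0,3), (2,4)

α = atan 0.35 = 19.29°;  2α = 38.58°
n_0 = (+0.9331, -0.3595)
n_1 = (+0.7028, +0.7114)
n_2 = (-0.5660, +0.8244)
n_3 = (-0.9995, +0.0318)
n_4 = (+0.0184, -0.9998)
  (0,1): δ = 113.58°  ·
  (0,2): δ = 34.46°  ✓
  (0,3): δ = 19.25°  ✓
  (0,4): δ = 112.12°  ·
  (1,2): δ = 100.88°  ·
  (1,3): δ = 47.17°  ·
  (1,4): δ = 45.70°  ·
  (2,3): δ = 126.30°  ·
  (2,4): δ = 33.42°  ✓
  (3,4): δ = 87.13°  ·
antipodal pairs: 3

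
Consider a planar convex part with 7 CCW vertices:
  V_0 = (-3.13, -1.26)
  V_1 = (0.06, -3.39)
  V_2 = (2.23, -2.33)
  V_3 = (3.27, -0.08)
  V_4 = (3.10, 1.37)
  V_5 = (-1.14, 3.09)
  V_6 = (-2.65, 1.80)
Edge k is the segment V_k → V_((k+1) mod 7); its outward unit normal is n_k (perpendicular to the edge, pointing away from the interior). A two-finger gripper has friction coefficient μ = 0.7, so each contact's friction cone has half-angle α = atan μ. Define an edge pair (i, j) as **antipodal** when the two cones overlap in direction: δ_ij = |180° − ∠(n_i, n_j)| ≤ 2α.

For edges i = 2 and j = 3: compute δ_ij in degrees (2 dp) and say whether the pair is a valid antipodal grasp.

α = atan 0.7 = 34.99°;  2α = 69.98°
edge 2: e_2 = (+1.04, +2.25);  n_2 = (+0.9077, -0.4196)
edge 3: e_3 = (-0.17, +1.45);  n_3 = (+0.9932, +0.1164)
∠(n_2, n_3) = 31.49°
δ = |180° − 31.49°| = 148.51°
148.51° > 2α = 69.98°  →  invalid

δ = 148.51°, invalid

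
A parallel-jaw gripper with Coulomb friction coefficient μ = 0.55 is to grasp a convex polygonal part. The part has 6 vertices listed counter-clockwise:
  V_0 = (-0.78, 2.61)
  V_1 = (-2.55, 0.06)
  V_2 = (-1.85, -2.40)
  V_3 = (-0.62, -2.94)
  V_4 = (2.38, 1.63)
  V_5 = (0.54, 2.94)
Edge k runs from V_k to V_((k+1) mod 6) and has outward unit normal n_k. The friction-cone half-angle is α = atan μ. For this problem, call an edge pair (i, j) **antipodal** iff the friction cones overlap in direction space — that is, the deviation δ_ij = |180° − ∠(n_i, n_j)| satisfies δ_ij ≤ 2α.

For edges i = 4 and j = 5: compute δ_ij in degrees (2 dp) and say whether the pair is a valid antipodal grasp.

δ = 130.51°, invalid

α = atan 0.55 = 28.81°;  2α = 57.62°
edge 4: e_4 = (-1.84, +1.31);  n_4 = (+0.5800, +0.8146)
edge 5: e_5 = (-1.32, -0.33);  n_5 = (-0.2425, +0.9701)
∠(n_4, n_5) = 49.49°
δ = |180° − 49.49°| = 130.51°
130.51° > 2α = 57.62°  →  invalid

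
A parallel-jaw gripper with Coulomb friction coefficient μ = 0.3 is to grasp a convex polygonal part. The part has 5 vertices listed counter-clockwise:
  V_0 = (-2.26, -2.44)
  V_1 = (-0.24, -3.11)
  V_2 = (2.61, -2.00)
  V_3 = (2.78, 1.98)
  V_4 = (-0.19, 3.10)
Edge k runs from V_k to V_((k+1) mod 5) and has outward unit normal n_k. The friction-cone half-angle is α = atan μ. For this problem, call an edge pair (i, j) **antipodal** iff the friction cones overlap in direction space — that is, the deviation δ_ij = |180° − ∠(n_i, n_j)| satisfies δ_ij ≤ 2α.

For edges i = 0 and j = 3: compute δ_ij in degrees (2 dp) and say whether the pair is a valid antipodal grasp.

δ = 2.31°, valid

α = atan 0.3 = 16.70°;  2α = 33.40°
edge 0: e_0 = (+2.02, -0.67);  n_0 = (-0.3148, -0.9492)
edge 3: e_3 = (-2.97, +1.12);  n_3 = (+0.3528, +0.9357)
∠(n_0, n_3) = 177.69°
δ = |180° − 177.69°| = 2.31°
2.31° ≤ 2α = 33.40°  →  valid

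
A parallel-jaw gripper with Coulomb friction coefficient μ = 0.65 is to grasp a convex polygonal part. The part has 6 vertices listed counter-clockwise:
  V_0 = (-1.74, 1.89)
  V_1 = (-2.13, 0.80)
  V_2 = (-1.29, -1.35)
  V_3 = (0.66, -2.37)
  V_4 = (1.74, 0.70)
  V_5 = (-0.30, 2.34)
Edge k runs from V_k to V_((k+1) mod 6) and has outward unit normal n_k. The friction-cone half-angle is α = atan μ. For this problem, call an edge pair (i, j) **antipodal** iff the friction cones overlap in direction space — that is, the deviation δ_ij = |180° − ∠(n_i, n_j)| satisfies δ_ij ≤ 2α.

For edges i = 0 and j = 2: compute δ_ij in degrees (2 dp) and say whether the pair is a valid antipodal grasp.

δ = 97.93°, invalid

α = atan 0.65 = 33.02°;  2α = 66.05°
edge 0: e_0 = (-0.39, -1.09);  n_0 = (-0.9415, +0.3369)
edge 2: e_2 = (+1.95, -1.02);  n_2 = (-0.4635, -0.8861)
∠(n_0, n_2) = 82.07°
δ = |180° − 82.07°| = 97.93°
97.93° > 2α = 66.05°  →  invalid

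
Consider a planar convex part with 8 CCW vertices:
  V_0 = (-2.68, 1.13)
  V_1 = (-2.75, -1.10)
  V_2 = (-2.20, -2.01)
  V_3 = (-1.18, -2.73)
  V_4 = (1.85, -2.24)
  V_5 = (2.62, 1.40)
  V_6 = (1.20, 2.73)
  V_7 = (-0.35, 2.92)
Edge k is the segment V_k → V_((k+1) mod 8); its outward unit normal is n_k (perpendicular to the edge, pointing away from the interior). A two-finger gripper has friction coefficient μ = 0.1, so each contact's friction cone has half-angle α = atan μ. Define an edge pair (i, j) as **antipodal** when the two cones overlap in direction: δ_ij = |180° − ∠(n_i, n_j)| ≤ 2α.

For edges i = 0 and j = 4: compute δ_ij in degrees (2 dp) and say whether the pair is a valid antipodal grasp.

α = atan 0.1 = 5.71°;  2α = 11.42°
edge 0: e_0 = (-0.07, -2.23);  n_0 = (-0.9995, +0.0314)
edge 4: e_4 = (+0.77, +3.64);  n_4 = (+0.9783, -0.2070)
∠(n_0, n_4) = 169.85°
δ = |180° − 169.85°| = 10.15°
10.15° ≤ 2α = 11.42°  →  valid

δ = 10.15°, valid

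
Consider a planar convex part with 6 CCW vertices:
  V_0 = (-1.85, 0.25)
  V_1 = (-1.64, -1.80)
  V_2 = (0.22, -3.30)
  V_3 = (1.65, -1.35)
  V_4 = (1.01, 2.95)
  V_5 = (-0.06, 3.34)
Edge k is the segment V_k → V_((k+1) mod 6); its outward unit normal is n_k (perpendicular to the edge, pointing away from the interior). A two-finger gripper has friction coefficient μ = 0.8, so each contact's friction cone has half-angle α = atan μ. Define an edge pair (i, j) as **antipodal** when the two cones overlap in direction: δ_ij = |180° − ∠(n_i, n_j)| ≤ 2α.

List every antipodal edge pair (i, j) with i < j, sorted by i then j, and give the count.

count = 8; pairs: (0,2), (0,3), (0,4), (1,3), (1,4), (2,4), (2,5), (3,5)

α = atan 0.8 = 38.66°;  2α = 77.32°
n_0 = (-0.9948, -0.1019)
n_1 = (-0.6278, -0.7784)
n_2 = (+0.8064, -0.5914)
n_3 = (+0.9891, +0.1472)
n_4 = (+0.3424, +0.9395)
n_5 = (-0.8653, +0.5013)
  (0,1): δ = 134.73°  ·
  (0,2): δ = 42.10°  ✓
  (0,3): δ = 2.62°  ✓
  (0,4): δ = 64.12°  ✓
  (0,5): δ = 144.07°  ·
  (1,2): δ = 87.37°  ·
  (1,3): δ = 42.65°  ✓
  (1,4): δ = 18.86°  ✓
  (1,5): δ = 98.80°  ·
  (2,3): δ = 135.28°  ·
  (2,4): δ = 73.77°  ✓
  (2,5): δ = 6.17°  ✓
  (3,4): δ = 118.49°  ·
  (3,5): δ = 38.55°  ✓
  (4,5): δ = 100.06°  ·
antipodal pairs: 8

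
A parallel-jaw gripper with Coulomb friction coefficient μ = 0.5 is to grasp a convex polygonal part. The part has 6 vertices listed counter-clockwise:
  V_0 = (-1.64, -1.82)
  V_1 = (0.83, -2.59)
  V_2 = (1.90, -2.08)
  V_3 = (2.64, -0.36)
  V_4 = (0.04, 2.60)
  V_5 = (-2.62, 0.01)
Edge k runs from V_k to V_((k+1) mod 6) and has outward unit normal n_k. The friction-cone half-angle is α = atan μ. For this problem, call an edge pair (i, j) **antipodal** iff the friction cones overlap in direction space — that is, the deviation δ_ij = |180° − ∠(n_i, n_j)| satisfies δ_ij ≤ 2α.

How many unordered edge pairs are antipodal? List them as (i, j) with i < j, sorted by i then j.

count = 5; pairs: (0,3), (1,4), (2,4), (2,5), (3,5)

α = atan 0.5 = 26.57°;  2α = 53.13°
n_0 = (-0.2976, -0.9547)
n_1 = (+0.4303, -0.9027)
n_2 = (+0.9186, -0.3952)
n_3 = (+0.7513, +0.6599)
n_4 = (-0.6976, +0.7165)
n_5 = (-0.8816, -0.4721)
  (0,1): δ = 137.20°  ·
  (0,2): δ = 95.96°  ·
  (0,3): δ = 31.39°  ✓
  (0,4): δ = 61.55°  ·
  (0,5): δ = 135.48°  ·
  (1,2): δ = 138.76°  ·
  (1,3): δ = 74.19°  ·
  (1,4): δ = 18.75°  ✓
  (1,5): δ = 92.69°  ·
  (2,3): δ = 115.43°  ·
  (2,4): δ = 22.48°  ✓
  (2,5): δ = 51.45°  ✓
  (3,4): δ = 87.06°  ·
  (3,5): δ = 13.13°  ✓
  (4,5): δ = 106.07°  ·
antipodal pairs: 5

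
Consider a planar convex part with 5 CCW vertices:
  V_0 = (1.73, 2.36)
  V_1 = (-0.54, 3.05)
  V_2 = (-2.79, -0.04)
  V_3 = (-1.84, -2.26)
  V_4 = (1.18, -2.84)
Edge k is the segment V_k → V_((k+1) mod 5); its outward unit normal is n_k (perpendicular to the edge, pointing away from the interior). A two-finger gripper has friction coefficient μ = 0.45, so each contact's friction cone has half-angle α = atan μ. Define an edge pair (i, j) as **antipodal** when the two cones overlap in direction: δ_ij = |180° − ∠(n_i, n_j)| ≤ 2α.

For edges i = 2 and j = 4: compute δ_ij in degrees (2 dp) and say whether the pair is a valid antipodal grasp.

δ = 29.21°, valid

α = atan 0.45 = 24.23°;  2α = 48.46°
edge 2: e_2 = (+0.95, -2.22);  n_2 = (-0.9194, -0.3934)
edge 4: e_4 = (+0.55, +5.20);  n_4 = (+0.9945, -0.1052)
∠(n_2, n_4) = 150.79°
δ = |180° − 150.79°| = 29.21°
29.21° ≤ 2α = 48.46°  →  valid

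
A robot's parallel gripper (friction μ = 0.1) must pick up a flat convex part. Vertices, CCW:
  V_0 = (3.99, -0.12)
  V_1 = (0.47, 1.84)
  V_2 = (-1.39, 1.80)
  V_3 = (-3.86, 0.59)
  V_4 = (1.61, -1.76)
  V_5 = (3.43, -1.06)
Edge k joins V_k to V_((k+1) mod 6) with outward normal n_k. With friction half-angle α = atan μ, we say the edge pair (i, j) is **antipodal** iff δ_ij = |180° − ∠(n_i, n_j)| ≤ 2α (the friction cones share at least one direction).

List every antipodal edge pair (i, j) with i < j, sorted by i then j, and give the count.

α = atan 0.1 = 5.71°;  2α = 11.42°
n_0 = (+0.4865, +0.8737)
n_1 = (-0.0215, +0.9998)
n_2 = (-0.4399, +0.8980)
n_3 = (-0.3947, -0.9188)
n_4 = (+0.3590, -0.9333)
n_5 = (+0.8591, -0.5118)
  (0,1): δ = 149.66°  ·
  (0,2): δ = 124.79°  ·
  (0,3): δ = 5.86°  ✓
  (0,4): δ = 50.15°  ·
  (0,5): δ = 88.33°  ·
  (1,2): δ = 155.13°  ·
  (1,3): δ = 24.48°  ·
  (1,4): δ = 19.81°  ·
  (1,5): δ = 57.98°  ·
  (2,3): δ = 49.35°  ·
  (2,4): δ = 5.06°  ✓
  (2,5): δ = 33.12°  ·
  (3,4): δ = 135.71°  ·
  (3,5): δ = 97.54°  ·
  (4,5): δ = 141.82°  ·
antipodal pairs: 2

count = 2; pairs: (0,3), (2,4)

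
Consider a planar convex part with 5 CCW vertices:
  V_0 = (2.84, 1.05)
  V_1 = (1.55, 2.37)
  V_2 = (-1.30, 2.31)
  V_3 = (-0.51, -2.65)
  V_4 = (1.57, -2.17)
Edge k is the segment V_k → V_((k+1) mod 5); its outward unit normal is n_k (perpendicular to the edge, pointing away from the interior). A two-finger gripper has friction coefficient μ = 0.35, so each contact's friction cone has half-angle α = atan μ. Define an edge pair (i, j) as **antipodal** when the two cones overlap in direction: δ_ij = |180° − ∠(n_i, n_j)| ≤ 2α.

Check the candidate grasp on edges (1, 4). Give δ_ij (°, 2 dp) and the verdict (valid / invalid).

δ = 67.27°, invalid

α = atan 0.35 = 19.29°;  2α = 38.58°
edge 1: e_1 = (-2.85, -0.06);  n_1 = (-0.0210, +0.9998)
edge 4: e_4 = (+1.27, +3.22);  n_4 = (+0.9303, -0.3669)
∠(n_1, n_4) = 112.73°
δ = |180° − 112.73°| = 67.27°
67.27° > 2α = 38.58°  →  invalid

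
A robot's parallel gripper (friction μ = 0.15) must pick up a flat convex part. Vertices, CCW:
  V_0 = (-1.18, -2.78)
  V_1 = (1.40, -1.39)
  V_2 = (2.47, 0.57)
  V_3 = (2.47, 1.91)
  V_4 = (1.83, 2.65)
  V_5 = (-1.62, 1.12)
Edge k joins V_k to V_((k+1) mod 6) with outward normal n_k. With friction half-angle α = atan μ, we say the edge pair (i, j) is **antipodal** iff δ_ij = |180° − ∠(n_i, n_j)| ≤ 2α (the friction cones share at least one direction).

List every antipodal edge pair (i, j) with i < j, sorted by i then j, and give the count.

α = atan 0.15 = 8.53°;  2α = 17.06°
n_0 = (+0.4743, -0.8804)
n_1 = (+0.8777, -0.4792)
n_2 = (+1.0000, -0.0000)
n_3 = (+0.7564, +0.6542)
n_4 = (-0.4054, +0.9141)
n_5 = (-0.9937, -0.1121)
  (0,1): δ = 146.94°  ·
  (0,2): δ = 118.31°  ·
  (0,3): δ = 77.46°  ·
  (0,4): δ = 4.40°  ✓
  (0,5): δ = 68.12°  ·
  (1,2): δ = 151.37°  ·
  (1,3): δ = 110.51°  ·
  (1,4): δ = 37.45°  ·
  (1,5): δ = 35.07°  ·
  (2,3): δ = 139.14°  ·
  (2,4): δ = 66.08°  ·
  (2,5): δ = 6.44°  ✓
  (3,4): δ = 106.94°  ·
  (3,5): δ = 34.42°  ·
  (4,5): δ = 107.48°  ·
antipodal pairs: 2

count = 2; pairs: (0,4), (2,5)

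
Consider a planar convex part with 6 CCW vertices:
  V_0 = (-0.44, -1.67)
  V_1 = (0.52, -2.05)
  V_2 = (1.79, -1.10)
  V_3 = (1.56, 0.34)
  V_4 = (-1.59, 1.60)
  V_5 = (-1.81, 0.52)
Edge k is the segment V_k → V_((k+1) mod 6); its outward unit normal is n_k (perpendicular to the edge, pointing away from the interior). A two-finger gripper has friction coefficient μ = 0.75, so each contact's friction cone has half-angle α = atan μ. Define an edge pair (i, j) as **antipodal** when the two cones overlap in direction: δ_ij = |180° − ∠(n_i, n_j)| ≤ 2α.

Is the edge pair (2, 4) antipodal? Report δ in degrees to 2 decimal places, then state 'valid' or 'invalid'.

δ = 20.59°, valid

α = atan 0.75 = 36.87°;  2α = 73.74°
edge 2: e_2 = (-0.23, +1.44);  n_2 = (+0.9875, +0.1577)
edge 4: e_4 = (-0.22, -1.08);  n_4 = (-0.9799, +0.1996)
∠(n_2, n_4) = 159.41°
δ = |180° − 159.41°| = 20.59°
20.59° ≤ 2α = 73.74°  →  valid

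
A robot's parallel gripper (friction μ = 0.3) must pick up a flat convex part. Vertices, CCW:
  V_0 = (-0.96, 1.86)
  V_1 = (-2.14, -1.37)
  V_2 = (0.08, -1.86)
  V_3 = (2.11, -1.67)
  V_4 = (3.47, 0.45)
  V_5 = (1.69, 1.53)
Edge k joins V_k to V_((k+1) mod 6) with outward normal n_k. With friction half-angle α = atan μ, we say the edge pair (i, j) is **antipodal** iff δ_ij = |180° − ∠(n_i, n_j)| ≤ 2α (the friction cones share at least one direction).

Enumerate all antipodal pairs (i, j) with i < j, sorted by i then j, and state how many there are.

α = atan 0.3 = 16.70°;  2α = 33.40°
n_0 = (-0.9393, +0.3431)
n_1 = (-0.2155, -0.9765)
n_2 = (+0.0932, -0.9956)
n_3 = (+0.8417, -0.5400)
n_4 = (+0.5187, +0.8549)
n_5 = (+0.1236, +0.9923)
  (0,1): δ = 82.38°  ·
  (0,2): δ = 64.58°  ·
  (0,3): δ = 12.61°  ✓
  (0,4): δ = 78.82°  ·
  (0,5): δ = 102.97°  ·
  (1,2): δ = 162.21°  ·
  (1,3): δ = 110.23°  ·
  (1,4): δ = 18.80°  ✓
  (1,5): δ = 5.35°  ✓
  (2,3): δ = 128.03°  ·
  (2,4): δ = 36.59°  ·
  (2,5): δ = 12.45°  ✓
  (3,4): δ = 88.57°  ·
  (3,5): δ = 64.42°  ·
  (4,5): δ = 155.85°  ·
antipodal pairs: 4

count = 4; pairs: (0,3), (1,4), (1,5), (2,5)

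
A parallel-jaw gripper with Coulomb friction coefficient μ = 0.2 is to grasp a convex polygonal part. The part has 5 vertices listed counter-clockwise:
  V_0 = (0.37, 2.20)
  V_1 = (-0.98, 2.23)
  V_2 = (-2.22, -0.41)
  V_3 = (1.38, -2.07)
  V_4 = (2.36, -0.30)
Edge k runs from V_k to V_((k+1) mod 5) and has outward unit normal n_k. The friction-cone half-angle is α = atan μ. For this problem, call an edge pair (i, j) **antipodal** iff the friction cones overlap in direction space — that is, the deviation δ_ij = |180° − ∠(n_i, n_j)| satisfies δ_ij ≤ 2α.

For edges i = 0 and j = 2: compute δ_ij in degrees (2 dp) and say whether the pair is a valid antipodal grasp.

δ = 23.48°, invalid

α = atan 0.2 = 11.31°;  2α = 22.62°
edge 0: e_0 = (-1.35, +0.03);  n_0 = (+0.0222, +0.9998)
edge 2: e_2 = (+3.60, -1.66);  n_2 = (-0.4187, -0.9081)
∠(n_0, n_2) = 156.52°
δ = |180° − 156.52°| = 23.48°
23.48° > 2α = 22.62°  →  invalid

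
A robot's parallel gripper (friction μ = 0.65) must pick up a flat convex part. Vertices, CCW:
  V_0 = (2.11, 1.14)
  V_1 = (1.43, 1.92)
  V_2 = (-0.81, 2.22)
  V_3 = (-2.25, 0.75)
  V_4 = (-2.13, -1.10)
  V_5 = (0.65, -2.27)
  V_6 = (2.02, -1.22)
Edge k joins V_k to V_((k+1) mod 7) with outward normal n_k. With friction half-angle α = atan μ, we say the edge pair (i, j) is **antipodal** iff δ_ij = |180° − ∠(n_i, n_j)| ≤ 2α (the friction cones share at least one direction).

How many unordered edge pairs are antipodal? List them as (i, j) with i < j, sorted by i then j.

α = atan 0.65 = 33.02°;  2α = 66.05°
n_0 = (+0.7538, +0.6571)
n_1 = (+0.1327, +0.9912)
n_2 = (-0.7144, +0.6998)
n_3 = (-0.9979, -0.0647)
n_4 = (-0.3879, -0.9217)
n_5 = (+0.6083, -0.7937)
n_6 = (+0.9993, -0.0381)
  (0,1): δ = 138.71°  ·
  (0,2): δ = 85.49°  ·
  (0,3): δ = 37.37°  ✓
  (0,4): δ = 26.09°  ✓
  (0,5): δ = 86.39°  ·
  (0,6): δ = 136.73°  ·
  (1,2): δ = 126.78°  ·
  (1,3): δ = 78.66°  ·
  (1,4): δ = 15.20°  ✓
  (1,5): δ = 45.10°  ✓
  (1,6): δ = 95.44°  ·
  (2,3): δ = 131.88°  ·
  (2,4): δ = 68.42°  ·
  (2,5): δ = 8.12°  ✓
  (2,6): δ = 42.23°  ✓
  (3,4): δ = 116.54°  ·
  (3,5): δ = 56.24°  ✓
  (3,6): δ = 5.90°  ✓
  (4,5): δ = 119.71°  ·
  (4,6): δ = 69.36°  ·
  (5,6): δ = 129.65°  ·
antipodal pairs: 8

count = 8; pairs: (0,3), (0,4), (1,4), (1,5), (2,5), (2,6), (3,5), (3,6)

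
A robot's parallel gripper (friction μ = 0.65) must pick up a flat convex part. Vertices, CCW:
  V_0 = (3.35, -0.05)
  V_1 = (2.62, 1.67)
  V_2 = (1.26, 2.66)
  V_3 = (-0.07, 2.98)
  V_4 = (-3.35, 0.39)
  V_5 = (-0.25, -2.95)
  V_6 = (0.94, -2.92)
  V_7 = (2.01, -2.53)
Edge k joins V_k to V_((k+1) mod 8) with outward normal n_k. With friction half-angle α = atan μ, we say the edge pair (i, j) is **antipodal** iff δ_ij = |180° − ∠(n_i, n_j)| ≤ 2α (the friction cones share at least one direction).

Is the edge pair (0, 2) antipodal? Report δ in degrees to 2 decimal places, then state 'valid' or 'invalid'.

α = atan 0.65 = 33.02°;  2α = 66.05°
edge 0: e_0 = (-0.73, +1.72);  n_0 = (+0.9205, +0.3907)
edge 2: e_2 = (-1.33, +0.32);  n_2 = (+0.2339, +0.9723)
∠(n_0, n_2) = 53.47°
δ = |180° − 53.47°| = 126.53°
126.53° > 2α = 66.05°  →  invalid

δ = 126.53°, invalid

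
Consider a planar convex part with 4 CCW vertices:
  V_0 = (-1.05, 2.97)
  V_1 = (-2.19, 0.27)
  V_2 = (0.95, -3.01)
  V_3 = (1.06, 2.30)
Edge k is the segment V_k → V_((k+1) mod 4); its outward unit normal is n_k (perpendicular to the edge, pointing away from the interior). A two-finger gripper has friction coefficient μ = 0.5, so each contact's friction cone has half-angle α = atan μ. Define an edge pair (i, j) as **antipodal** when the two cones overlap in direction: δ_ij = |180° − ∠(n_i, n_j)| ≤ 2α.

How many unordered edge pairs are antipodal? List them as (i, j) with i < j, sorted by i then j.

α = atan 0.5 = 26.57°;  2α = 53.13°
n_0 = (-0.9212, +0.3890)
n_1 = (-0.7224, -0.6915)
n_2 = (+0.9998, -0.0207)
n_3 = (+0.3026, +0.9531)
  (0,1): δ = 113.36°  ·
  (0,2): δ = 21.70°  ✓
  (0,3): δ = 95.27°  ·
  (1,2): δ = 44.94°  ✓
  (1,3): δ = 28.63°  ✓
  (2,3): δ = 106.43°  ·
antipodal pairs: 3

count = 3; pairs: (0,2), (1,2), (1,3)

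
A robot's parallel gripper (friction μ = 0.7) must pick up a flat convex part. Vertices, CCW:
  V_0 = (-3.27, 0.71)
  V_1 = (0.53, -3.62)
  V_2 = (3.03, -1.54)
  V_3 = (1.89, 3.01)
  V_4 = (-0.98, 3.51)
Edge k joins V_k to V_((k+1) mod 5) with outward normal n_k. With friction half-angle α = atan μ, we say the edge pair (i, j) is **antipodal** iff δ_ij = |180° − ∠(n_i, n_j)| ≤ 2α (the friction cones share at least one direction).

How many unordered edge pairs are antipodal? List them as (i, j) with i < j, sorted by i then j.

α = atan 0.7 = 34.99°;  2α = 69.98°
n_0 = (-0.7516, -0.6596)
n_1 = (+0.6396, -0.7687)
n_2 = (+0.9700, +0.2430)
n_3 = (+0.1716, +0.9852)
n_4 = (-0.7741, +0.6331)
  (0,1): δ = 91.51°  ·
  (0,2): δ = 27.20°  ✓
  (0,3): δ = 38.85°  ✓
  (0,4): δ = 99.45°  ·
  (1,2): δ = 115.69°  ·
  (1,3): δ = 49.64°  ✓
  (1,4): δ = 10.96°  ✓
  (2,3): δ = 113.95°  ·
  (2,4): δ = 53.34°  ✓
  (3,4): δ = 119.40°  ·
antipodal pairs: 5

count = 5; pairs: (0,2), (0,3), (1,3), (1,4), (2,4)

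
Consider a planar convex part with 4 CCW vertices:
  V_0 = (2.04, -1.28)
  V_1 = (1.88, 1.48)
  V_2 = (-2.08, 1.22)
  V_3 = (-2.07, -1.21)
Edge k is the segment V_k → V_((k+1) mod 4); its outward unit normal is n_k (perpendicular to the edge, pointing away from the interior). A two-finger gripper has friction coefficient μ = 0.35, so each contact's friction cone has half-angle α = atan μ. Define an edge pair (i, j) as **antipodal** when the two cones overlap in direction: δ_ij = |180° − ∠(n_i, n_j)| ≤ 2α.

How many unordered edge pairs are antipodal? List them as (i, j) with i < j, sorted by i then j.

α = atan 0.35 = 19.29°;  2α = 38.58°
n_0 = (+0.9983, +0.0579)
n_1 = (-0.0655, +0.9979)
n_2 = (-1.0000, -0.0041)
n_3 = (-0.0170, -0.9999)
  (0,1): δ = 89.56°  ·
  (0,2): δ = 3.08°  ✓
  (0,3): δ = 85.71°  ·
  (1,2): δ = 93.52°  ·
  (1,3): δ = 4.73°  ✓
  (2,3): δ = 91.21°  ·
antipodal pairs: 2

count = 2; pairs: (0,2), (1,3)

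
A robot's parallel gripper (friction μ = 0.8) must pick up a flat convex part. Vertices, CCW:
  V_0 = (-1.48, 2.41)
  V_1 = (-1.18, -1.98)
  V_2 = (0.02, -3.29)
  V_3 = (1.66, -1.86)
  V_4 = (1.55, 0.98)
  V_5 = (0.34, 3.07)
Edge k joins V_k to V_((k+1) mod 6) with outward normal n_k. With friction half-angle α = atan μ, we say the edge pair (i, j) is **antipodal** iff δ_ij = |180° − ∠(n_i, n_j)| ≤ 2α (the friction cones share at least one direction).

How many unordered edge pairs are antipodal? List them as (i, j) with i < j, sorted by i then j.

α = atan 0.8 = 38.66°;  2α = 77.32°
n_0 = (-0.9977, -0.0682)
n_1 = (-0.7374, -0.6755)
n_2 = (+0.6572, -0.7537)
n_3 = (+0.9993, +0.0387)
n_4 = (+0.8654, +0.5010)
n_5 = (-0.3409, +0.9401)
  (0,1): δ = 141.42°  ·
  (0,2): δ = 52.82°  ✓
  (0,3): δ = 1.69°  ✓
  (0,4): δ = 26.16°  ✓
  (0,5): δ = 106.02°  ·
  (1,2): δ = 91.40°  ·
  (1,3): δ = 40.27°  ✓
  (1,4): δ = 12.42°  ✓
  (1,5): δ = 67.44°  ✓
  (2,3): δ = 128.87°  ·
  (2,4): δ = 101.02°  ·
  (2,5): δ = 21.15°  ✓
  (3,4): δ = 152.15°  ·
  (3,5): δ = 72.29°  ✓
  (4,5): δ = 100.14°  ·
antipodal pairs: 8

count = 8; pairs: (0,2), (0,3), (0,4), (1,3), (1,4), (1,5), (2,5), (3,5)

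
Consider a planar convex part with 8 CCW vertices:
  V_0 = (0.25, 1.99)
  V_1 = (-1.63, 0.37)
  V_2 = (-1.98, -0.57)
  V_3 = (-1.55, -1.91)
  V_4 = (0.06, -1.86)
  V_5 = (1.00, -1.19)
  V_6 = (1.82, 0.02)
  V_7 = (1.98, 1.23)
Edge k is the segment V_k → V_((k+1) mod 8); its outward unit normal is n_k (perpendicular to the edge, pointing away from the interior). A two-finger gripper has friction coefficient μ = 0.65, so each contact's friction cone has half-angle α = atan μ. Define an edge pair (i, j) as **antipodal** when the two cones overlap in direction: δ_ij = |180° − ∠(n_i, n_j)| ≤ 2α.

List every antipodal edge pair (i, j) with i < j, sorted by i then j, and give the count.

count = 12; pairs: (0,3), (0,4), (0,5), (0,6), (1,4), (1,5), (1,6), (2,5), (2,6), (2,7), (3,7), (4,7)

α = atan 0.65 = 33.02°;  2α = 66.05°
n_0 = (-0.6528, +0.7575)
n_1 = (-0.9371, +0.3489)
n_2 = (-0.9522, -0.3055)
n_3 = (+0.0310, -0.9995)
n_4 = (+0.5804, -0.8143)
n_5 = (+0.8278, -0.5610)
n_6 = (+0.9914, -0.1311)
n_7 = (+0.4022, +0.9155)
  (0,1): δ = 151.17°  ·
  (0,2): δ = 112.96°  ·
  (0,3): δ = 38.97°  ✓
  (0,4): δ = 5.27°  ✓
  (0,5): δ = 15.12°  ✓
  (0,6): δ = 41.72°  ✓
  (0,7): δ = 115.53°  ·
  (1,2): δ = 141.79°  ·
  (1,3): δ = 67.80°  ·
  (1,4): δ = 34.10°  ✓
  (1,5): δ = 13.70°  ✓
  (1,6): δ = 12.89°  ✓
  (1,7): δ = 86.71°  ·
  (2,3): δ = 106.01°  ·
  (2,4): δ = 72.31°  ·
  (2,5): δ = 51.92°  ✓
  (2,6): δ = 25.32°  ✓
  (2,7): δ = 48.49°  ✓
  (3,4): δ = 146.30°  ·
  (3,5): δ = 125.90°  ·
  (3,6): δ = 99.31°  ·
  (3,7): δ = 25.49°  ✓
  (4,5): δ = 159.60°  ·
  (4,6): δ = 133.01°  ·
  (4,7): δ = 59.20°  ✓
  (5,6): δ = 153.41°  ·
  (5,7): δ = 79.59°  ·
  (6,7): δ = 106.18°  ·
antipodal pairs: 12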